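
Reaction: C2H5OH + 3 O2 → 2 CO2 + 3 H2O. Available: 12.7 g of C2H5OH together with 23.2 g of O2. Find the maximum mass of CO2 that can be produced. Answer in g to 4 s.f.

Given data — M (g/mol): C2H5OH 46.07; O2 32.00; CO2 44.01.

21.27 g

n(C2H5OH) = 12.70 / 46.07 = 0.2757 mol
n(O2) = 23.20 / 32.00 = 0.7250 mol
n/ν for C2H5OH = 0.2757/1 = 0.2757
n/ν for O2 = 0.7250/3 = 0.2417
Smallest n/ν is O2 → limiting reagent.
n(CO2) = (2/3) × 0.7250 = 0.4833 mol
mass = 0.4833 × 44.01 = 21.27 g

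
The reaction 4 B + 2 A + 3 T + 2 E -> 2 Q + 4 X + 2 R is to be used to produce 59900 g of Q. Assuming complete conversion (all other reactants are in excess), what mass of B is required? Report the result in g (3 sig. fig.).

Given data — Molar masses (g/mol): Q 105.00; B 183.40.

n(Q) = 59900 / 105.00 = 570.5 mol
n(B) = (4/2) × 570.5 = 1141 mol
mass = 1141 × 183.40 = 209300 g

209000 g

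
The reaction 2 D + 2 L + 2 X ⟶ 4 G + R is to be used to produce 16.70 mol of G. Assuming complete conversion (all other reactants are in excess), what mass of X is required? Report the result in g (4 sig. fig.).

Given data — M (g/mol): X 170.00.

1420 g

n(G) = 16.70 mol
n(X) = (2/4) × 16.70 = 8.350 mol
mass = 8.350 × 170.00 = 1420 g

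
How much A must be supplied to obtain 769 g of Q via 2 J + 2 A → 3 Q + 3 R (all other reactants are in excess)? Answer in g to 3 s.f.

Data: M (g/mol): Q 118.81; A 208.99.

n(Q) = 769 / 118.81 = 6.473 mol
n(A) = (2/3) × 6.473 = 4.315 mol
mass = 4.315 × 208.99 = 901.8 g

902 g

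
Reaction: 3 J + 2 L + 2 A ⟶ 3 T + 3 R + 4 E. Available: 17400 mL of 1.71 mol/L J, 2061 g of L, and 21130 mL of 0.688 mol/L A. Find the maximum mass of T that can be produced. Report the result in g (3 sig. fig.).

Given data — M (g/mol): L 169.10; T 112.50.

n(J) = 1.71 × 17400/1000 = 29.75 mol
n(L) = 2061 / 169.10 = 12.19 mol
n(A) = 0.688 × 21130/1000 = 14.54 mol
n/ν → J: 9.917, L: 6.095, A: 7.270; L is limiting.
n(T) = (3/2) × 12.19 = 18.29 mol
mass = 18.29 × 112.50 = 2058 g

2060 g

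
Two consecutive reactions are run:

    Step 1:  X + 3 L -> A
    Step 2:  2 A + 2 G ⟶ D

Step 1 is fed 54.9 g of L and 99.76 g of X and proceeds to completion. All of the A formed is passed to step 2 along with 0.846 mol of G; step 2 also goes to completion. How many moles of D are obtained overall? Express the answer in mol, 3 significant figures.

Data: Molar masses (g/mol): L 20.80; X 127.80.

Step 1:
n(L) = 54.90 / 20.80 = 2.639 mol
n(X) = 99.76 / 127.80 = 0.7806 mol
n/ν for L = 2.639/3 = 0.8797
n/ν for X = 0.7806/1 = 0.7806
Smallest n/ν is X → limiting reagent.
n(A) produced = (1/1) × 0.7806 = 0.7806 mol
Step 2:
n(A) available = 0.7806 mol
n(G) = 0.8460 mol
n/ν for A = 0.7806/2 = 0.3903
n/ν for G = 0.8460/2 = 0.4230
Smallest n/ν is A → limiting reagent.
n(D) = (1/2) × 0.7806 = 0.3903 mol

0.390 mol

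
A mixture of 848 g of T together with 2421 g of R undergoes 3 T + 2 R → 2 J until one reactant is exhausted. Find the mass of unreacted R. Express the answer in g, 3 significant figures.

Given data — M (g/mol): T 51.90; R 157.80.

702 g

n(T) = 848.0 / 51.90 = 16.34 mol
n(R) = 2421 / 157.80 = 15.34 mol
n/ν → T: 5.447, R: 7.670; T is limiting.
R consumed = (2/3) × 16.34 = 10.89 mol
R remaining = 15.34 − 10.89 = 4.450 mol
mass = 4.450 × 157.80 = 702.2 g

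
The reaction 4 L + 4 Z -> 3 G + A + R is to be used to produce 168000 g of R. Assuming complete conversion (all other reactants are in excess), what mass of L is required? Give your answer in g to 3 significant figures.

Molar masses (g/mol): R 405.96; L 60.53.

n(R) = 168000 / 405.96 = 413.8 mol
n(L) = (4/1) × 413.8 = 1655 mol
mass = 1655 × 60.53 = 100200 g

100000 g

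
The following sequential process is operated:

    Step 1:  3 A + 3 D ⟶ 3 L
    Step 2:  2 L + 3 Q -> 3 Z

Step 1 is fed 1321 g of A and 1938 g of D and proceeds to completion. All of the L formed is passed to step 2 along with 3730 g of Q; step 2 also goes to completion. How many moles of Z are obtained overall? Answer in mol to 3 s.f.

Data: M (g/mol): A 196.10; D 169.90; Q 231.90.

10.1 mol

Step 1:
n(A) = 1321 / 196.10 = 6.736 mol
n(D) = 1938 / 169.90 = 11.41 mol
n/ν for A = 6.736/3 = 2.245
n/ν for D = 11.41/3 = 3.803
Smallest n/ν is A → limiting reagent.
n(L) produced = (3/3) × 6.736 = 6.736 mol
Step 2:
n(L) available = 6.736 mol
n(Q) = 3730 / 231.90 = 16.08 mol
n/ν for L = 6.736/2 = 3.368
n/ν for Q = 16.08/3 = 5.360
Smallest n/ν is L → limiting reagent.
n(Z) = (3/2) × 6.736 = 10.10 mol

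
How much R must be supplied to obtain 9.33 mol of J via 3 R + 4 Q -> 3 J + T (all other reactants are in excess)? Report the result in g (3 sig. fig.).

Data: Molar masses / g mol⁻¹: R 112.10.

1050 g

n(J) = 9.330 mol
n(R) = (3/3) × 9.330 = 9.330 mol
mass = 9.330 × 112.10 = 1046 g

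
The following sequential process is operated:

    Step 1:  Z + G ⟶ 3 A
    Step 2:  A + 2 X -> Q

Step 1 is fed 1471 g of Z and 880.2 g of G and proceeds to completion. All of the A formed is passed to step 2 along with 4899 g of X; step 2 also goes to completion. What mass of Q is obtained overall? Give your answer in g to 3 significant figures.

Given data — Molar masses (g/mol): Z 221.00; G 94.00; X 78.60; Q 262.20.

5240 g

Step 1:
n(Z) = 1471 / 221.00 = 6.656 mol
n(G) = 880.2 / 94.00 = 9.364 mol
n/ν for Z = 6.656/1 = 6.656
n/ν for G = 9.364/1 = 9.364
Smallest n/ν is Z → limiting reagent.
n(A) produced = (3/1) × 6.656 = 19.97 mol
Step 2:
n(A) available = 19.97 mol
n(X) = 4899 / 78.60 = 62.33 mol
n/ν for A = 19.97/1 = 19.97
n/ν for X = 62.33/2 = 31.17
Smallest n/ν is A → limiting reagent.
n(Q) = (1/1) × 19.97 = 19.97 mol
mass = 19.97 × 262.20 = 5236 g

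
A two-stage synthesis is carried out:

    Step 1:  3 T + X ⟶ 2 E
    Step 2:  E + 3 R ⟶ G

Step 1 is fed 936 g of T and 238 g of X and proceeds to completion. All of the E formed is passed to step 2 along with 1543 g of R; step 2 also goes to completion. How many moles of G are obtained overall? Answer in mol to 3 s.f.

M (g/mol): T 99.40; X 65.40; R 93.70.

Step 1:
n(T) = 936.0 / 99.40 = 9.416 mol
n(X) = 238.0 / 65.40 = 3.639 mol
n/ν for T = 9.416/3 = 3.139
n/ν for X = 3.639/1 = 3.639
Smallest n/ν is T → limiting reagent.
n(E) produced = (2/3) × 9.416 = 6.277 mol
Step 2:
n(E) available = 6.277 mol
n(R) = 1543 / 93.70 = 16.47 mol
n/ν for E = 6.277/1 = 6.277
n/ν for R = 16.47/3 = 5.490
Smallest n/ν is R → limiting reagent.
n(G) = (1/3) × 16.47 = 5.490 mol

5.49 mol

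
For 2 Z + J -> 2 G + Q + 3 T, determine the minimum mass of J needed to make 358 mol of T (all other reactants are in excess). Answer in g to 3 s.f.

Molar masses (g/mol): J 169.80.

n(T) = 358.0 mol
n(J) = (1/3) × 358.0 = 119.3 mol
mass = 119.3 × 169.80 = 20260 g

20300 g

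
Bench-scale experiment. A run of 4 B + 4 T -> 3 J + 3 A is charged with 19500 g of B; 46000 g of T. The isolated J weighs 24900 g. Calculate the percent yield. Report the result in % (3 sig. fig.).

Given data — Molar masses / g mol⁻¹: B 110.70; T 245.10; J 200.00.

n(B) = 19500 / 110.70 = 176.2 mol
n(T) = 46000 / 245.10 = 187.7 mol
n/ν for B = 176.2/4 = 44.05
n/ν for T = 187.7/4 = 46.93
Smallest n/ν is B → limiting reagent.
theoretical n(J) = (3/4) × 176.2 = 132.2 mol → 26440 g
% yield = 24900 / 26440 × 100 = 94.18 %

94.2 %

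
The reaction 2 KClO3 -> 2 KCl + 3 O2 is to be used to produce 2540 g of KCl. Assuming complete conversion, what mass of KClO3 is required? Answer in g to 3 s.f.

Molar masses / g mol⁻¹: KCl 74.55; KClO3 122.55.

4180 g

n(KCl) = 2540 / 74.55 = 34.07 mol
n(KClO3) = (2/2) × 34.07 = 34.07 mol
mass = 34.07 × 122.55 = 4175 g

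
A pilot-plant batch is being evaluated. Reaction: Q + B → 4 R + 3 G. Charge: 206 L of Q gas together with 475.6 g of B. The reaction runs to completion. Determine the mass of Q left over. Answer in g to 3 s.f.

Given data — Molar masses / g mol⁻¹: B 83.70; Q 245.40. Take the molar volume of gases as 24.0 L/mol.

n(Q) = 206.0 / 24.0 = 8.583 mol
n(B) = 475.6 / 83.70 = 5.682 mol
n/ν for Q = 8.583/1 = 8.583
n/ν for B = 5.682/1 = 5.682
Smallest n/ν is B → limiting reagent.
Q consumed = (1/1) × 5.682 = 5.682 mol
Q remaining = 8.583 − 5.682 = 2.901 mol
mass = 2.901 × 245.40 = 711.9 g

712 g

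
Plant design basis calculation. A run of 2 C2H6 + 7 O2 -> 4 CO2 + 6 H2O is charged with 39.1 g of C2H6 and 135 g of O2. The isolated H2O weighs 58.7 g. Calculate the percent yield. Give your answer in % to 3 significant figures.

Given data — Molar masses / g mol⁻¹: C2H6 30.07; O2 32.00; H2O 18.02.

n(C2H6) = 39.10 / 30.07 = 1.300 mol
n(O2) = 135.0 / 32.00 = 4.219 mol
n/ν → C2H6: 0.6500, O2: 0.6027; O2 is limiting.
theoretical n(H2O) = (6/7) × 4.219 = 3.616 mol → 65.16 g
% yield = 58.7 / 65.16 × 100 = 90.09 %

90.1 %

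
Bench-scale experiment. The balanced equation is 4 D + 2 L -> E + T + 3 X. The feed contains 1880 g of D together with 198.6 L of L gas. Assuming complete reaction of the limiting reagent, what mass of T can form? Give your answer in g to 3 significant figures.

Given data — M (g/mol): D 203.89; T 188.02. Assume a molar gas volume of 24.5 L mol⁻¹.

n(D) = 1880 / 203.89 = 9.221 mol
n(L) = 198.6 / 24.5 = 8.106 mol
n/ν → D: 2.305, L: 4.053; D is limiting.
n(T) = (1/4) × 9.221 = 2.305 mol
mass = 2.305 × 188.02 = 433.4 g

433 g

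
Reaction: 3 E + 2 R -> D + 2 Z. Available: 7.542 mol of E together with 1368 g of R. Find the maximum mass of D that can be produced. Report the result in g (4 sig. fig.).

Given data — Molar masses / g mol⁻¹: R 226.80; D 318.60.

801.0 g

n(E) = 7.542 mol
n(R) = 1368 / 226.80 = 6.032 mol
n/ν for E = 7.542/3 = 2.514
n/ν for R = 6.032/2 = 3.016
Smallest n/ν is E → limiting reagent.
n(D) = (1/3) × 7.542 = 2.514 mol
mass = 2.514 × 318.60 = 801.0 g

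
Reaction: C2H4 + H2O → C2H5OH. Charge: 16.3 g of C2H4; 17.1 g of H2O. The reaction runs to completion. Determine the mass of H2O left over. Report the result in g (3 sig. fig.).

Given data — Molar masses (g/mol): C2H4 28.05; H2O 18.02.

n(C2H4) = 16.30 / 28.05 = 0.5811 mol
n(H2O) = 17.10 / 18.02 = 0.9489 mol
n/ν for C2H4 = 0.5811/1 = 0.5811
n/ν for H2O = 0.9489/1 = 0.9489
Smallest n/ν is C2H4 → limiting reagent.
H2O consumed = (1/1) × 0.5811 = 0.5811 mol
H2O remaining = 0.9489 − 0.5811 = 0.3678 mol
mass = 0.3678 × 18.02 = 6.628 g

6.63 g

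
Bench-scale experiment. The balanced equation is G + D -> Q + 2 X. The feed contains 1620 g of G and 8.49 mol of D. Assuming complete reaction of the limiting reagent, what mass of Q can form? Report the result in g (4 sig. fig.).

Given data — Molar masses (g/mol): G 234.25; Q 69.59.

n(G) = 1620 / 234.25 = 6.916 mol
n(D) = 8.490 mol
n/ν for G = 6.916/1 = 6.916
n/ν for D = 8.490/1 = 8.490
Smallest n/ν is G → limiting reagent.
n(Q) = (1/1) × 6.916 = 6.916 mol
mass = 6.916 × 69.59 = 481.3 g

481.3 g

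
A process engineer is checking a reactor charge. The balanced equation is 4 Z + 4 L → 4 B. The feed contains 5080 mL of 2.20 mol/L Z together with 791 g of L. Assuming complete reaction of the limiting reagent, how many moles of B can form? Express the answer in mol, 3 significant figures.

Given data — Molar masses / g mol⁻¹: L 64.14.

n(Z) = 2.20 × 5080/1000 = 11.18 mol
n(L) = 791.0 / 64.14 = 12.33 mol
n/ν → Z: 2.795, L: 3.083; Z is limiting.
n(B) = (4/4) × 11.18 = 11.18 mol

11.2 mol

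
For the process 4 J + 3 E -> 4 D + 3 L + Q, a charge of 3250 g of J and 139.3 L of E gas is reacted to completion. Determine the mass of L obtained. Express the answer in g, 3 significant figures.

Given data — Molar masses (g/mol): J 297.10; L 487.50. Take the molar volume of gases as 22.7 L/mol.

2990 g

n(J) = 3250 / 297.10 = 10.94 mol
n(E) = 139.3 / 22.7 = 6.137 mol
n/ν for J = 10.94/4 = 2.735
n/ν for E = 6.137/3 = 2.046
Smallest n/ν is E → limiting reagent.
n(L) = (3/3) × 6.137 = 6.137 mol
mass = 6.137 × 487.50 = 2992 g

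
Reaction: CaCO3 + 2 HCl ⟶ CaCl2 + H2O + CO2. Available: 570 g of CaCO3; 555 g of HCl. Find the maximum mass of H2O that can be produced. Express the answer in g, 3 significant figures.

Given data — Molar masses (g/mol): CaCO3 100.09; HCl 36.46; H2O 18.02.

n(CaCO3) = 570.0 / 100.09 = 5.695 mol
n(HCl) = 555.0 / 36.46 = 15.22 mol
n/ν → CaCO3: 5.695, HCl: 7.610; CaCO3 is limiting.
n(H2O) = (1/1) × 5.695 = 5.695 mol
mass = 5.695 × 18.02 = 102.6 g

103 g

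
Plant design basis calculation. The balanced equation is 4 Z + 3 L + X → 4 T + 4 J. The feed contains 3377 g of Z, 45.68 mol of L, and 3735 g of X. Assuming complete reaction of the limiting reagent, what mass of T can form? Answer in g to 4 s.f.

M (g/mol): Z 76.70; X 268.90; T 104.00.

4579 g

n(Z) = 3377 / 76.70 = 44.03 mol
n(L) = 45.68 mol
n(X) = 3735 / 268.90 = 13.89 mol
n/ν for Z = 44.03/4 = 11.01
n/ν for L = 45.68/3 = 15.23
n/ν for X = 13.89/1 = 13.89
Smallest n/ν is Z → limiting reagent.
n(T) = (4/4) × 44.03 = 44.03 mol
mass = 44.03 × 104.00 = 4579 g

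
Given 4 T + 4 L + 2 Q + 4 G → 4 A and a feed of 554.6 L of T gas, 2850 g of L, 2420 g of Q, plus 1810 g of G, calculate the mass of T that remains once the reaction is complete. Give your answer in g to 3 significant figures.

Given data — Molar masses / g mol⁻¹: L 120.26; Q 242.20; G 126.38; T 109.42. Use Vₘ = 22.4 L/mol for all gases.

1140 g

n(T) = 554.6 / 22.4 = 24.76 mol
n(L) = 2850 / 120.26 = 23.70 mol
n(Q) = 2420 / 242.20 = 9.992 mol
n(G) = 1810 / 126.38 = 14.32 mol
n/ν for T = 24.76/4 = 6.190
n/ν for L = 23.70/4 = 5.925
n/ν for Q = 9.992/2 = 4.996
n/ν for G = 14.32/4 = 3.580
Smallest n/ν is G → limiting reagent.
T consumed = (4/4) × 14.32 = 14.32 mol
T remaining = 24.76 − 14.32 = 10.44 mol
mass = 10.44 × 109.42 = 1142 g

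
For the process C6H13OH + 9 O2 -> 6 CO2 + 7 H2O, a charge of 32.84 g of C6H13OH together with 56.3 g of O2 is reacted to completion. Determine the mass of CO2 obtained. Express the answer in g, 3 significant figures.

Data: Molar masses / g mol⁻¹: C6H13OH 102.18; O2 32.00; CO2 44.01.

n(C6H13OH) = 32.84 / 102.18 = 0.3214 mol
n(O2) = 56.30 / 32.00 = 1.759 mol
n/ν for C6H13OH = 0.3214/1 = 0.3214
n/ν for O2 = 1.759/9 = 0.1954
Smallest n/ν is O2 → limiting reagent.
n(CO2) = (6/9) × 1.759 = 1.173 mol
mass = 1.173 × 44.01 = 51.62 g

51.6 g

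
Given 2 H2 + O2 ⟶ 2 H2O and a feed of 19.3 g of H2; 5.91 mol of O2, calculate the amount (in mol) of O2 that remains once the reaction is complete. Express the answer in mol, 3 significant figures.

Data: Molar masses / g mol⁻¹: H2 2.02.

n(H2) = 19.30 / 2.02 = 9.554 mol
n(O2) = 5.910 mol
n/ν → H2: 4.777, O2: 5.910; H2 is limiting.
O2 consumed = (1/2) × 9.554 = 4.777 mol
O2 remaining = 5.910 − 4.777 = 1.133 mol

1.13 mol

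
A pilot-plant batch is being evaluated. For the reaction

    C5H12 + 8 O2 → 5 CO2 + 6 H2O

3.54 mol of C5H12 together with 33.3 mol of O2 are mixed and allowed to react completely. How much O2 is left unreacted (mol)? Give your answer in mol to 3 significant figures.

n(C5H12) = 3.540 mol
n(O2) = 33.30 mol
n/ν → C5H12: 3.540, O2: 4.163; C5H12 is limiting.
O2 consumed = (8/1) × 3.540 = 28.32 mol
O2 remaining = 33.30 − 28.32 = 4.980 mol

4.98 mol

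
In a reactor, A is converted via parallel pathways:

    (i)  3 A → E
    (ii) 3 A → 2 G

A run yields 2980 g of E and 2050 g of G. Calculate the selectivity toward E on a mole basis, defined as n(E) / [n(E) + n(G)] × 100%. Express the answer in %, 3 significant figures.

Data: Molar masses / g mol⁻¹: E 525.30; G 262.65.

42.1 %

n(E) = 2980 / 525.30 = 5.673 mol
n(G) = 2050 / 262.65 = 7.805 mol
selectivity = 5.673/(5.673+7.805) × 100 = 42.09 %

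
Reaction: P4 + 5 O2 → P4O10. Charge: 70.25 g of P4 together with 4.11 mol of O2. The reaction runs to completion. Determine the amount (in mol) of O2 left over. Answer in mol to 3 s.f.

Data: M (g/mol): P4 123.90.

1.28 mol

n(P4) = 70.25 / 123.90 = 0.5670 mol
n(O2) = 4.110 mol
n/ν for P4 = 0.5670/1 = 0.5670
n/ν for O2 = 4.110/5 = 0.8220
Smallest n/ν is P4 → limiting reagent.
O2 consumed = (5/1) × 0.5670 = 2.835 mol
O2 remaining = 4.110 − 2.835 = 1.275 mol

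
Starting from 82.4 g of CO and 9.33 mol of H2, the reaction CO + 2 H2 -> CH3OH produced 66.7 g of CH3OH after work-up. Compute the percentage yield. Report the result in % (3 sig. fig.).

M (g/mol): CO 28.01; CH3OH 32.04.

70.8 %

n(CO) = 82.40 / 28.01 = 2.942 mol
n(H2) = 9.330 mol
n/ν for CO = 2.942/1 = 2.942
n/ν for H2 = 9.330/2 = 4.665
Smallest n/ν is CO → limiting reagent.
theoretical n(CH3OH) = (1/1) × 2.942 = 2.942 mol → 94.26 g
% yield = 66.7 / 94.26 × 100 = 70.76 %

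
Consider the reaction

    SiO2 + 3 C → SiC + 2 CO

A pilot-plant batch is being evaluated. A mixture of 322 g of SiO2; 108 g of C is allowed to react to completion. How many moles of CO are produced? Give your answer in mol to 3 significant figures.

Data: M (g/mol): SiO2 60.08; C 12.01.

n(SiO2) = 322.0 / 60.08 = 5.360 mol
n(C) = 108.0 / 12.01 = 8.993 mol
n/ν for SiO2 = 5.360/1 = 5.360
n/ν for C = 8.993/3 = 2.998
Smallest n/ν is C → limiting reagent.
n(CO) = (2/3) × 8.993 = 5.995 mol

6.00 mol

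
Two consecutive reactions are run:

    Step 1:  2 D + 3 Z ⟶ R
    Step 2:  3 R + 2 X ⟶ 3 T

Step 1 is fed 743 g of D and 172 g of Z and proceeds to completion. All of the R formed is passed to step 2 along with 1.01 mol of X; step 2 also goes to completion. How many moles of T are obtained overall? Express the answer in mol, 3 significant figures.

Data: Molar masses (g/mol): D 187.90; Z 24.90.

Step 1:
n(D) = 743.0 / 187.90 = 3.954 mol
n(Z) = 172.0 / 24.90 = 6.908 mol
n/ν for D = 3.954/2 = 1.977
n/ν for Z = 6.908/3 = 2.303
Smallest n/ν is D → limiting reagent.
n(R) produced = (1/2) × 3.954 = 1.977 mol
Step 2:
n(R) available = 1.977 mol
n(X) = 1.010 mol
n/ν for R = 1.977/3 = 0.6590
n/ν for X = 1.010/2 = 0.5050
Smallest n/ν is X → limiting reagent.
n(T) = (3/2) × 1.010 = 1.515 mol

1.52 mol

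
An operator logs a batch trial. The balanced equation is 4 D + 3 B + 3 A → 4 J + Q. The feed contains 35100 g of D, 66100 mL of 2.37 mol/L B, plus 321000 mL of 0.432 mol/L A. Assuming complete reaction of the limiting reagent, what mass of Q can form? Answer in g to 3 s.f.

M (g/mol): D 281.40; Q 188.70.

5880 g

n(D) = 35100 / 281.40 = 124.7 mol
n(B) = 2.37 × 66100/1000 = 156.7 mol
n(A) = 0.432 × 321000/1000 = 138.7 mol
n/ν for D = 124.7/4 = 31.18
n/ν for B = 156.7/3 = 52.23
n/ν for A = 138.7/3 = 46.23
Smallest n/ν is D → limiting reagent.
n(Q) = (1/4) × 124.7 = 31.18 mol
mass = 31.18 × 188.70 = 5884 g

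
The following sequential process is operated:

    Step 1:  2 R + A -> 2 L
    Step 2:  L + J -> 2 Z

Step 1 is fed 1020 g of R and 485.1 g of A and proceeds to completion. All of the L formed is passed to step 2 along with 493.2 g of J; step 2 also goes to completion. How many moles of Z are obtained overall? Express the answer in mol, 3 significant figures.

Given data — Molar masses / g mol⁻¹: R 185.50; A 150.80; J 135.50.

7.28 mol

Step 1:
n(R) = 1020 / 185.50 = 5.499 mol
n(A) = 485.1 / 150.80 = 3.217 mol
n/ν for R = 5.499/2 = 2.750
n/ν for A = 3.217/1 = 3.217
Smallest n/ν is R → limiting reagent.
n(L) produced = (2/2) × 5.499 = 5.499 mol
Step 2:
n(L) available = 5.499 mol
n(J) = 493.2 / 135.50 = 3.640 mol
n/ν for L = 5.499/1 = 5.499
n/ν for J = 3.640/1 = 3.640
Smallest n/ν is J → limiting reagent.
n(Z) = (2/1) × 3.640 = 7.280 mol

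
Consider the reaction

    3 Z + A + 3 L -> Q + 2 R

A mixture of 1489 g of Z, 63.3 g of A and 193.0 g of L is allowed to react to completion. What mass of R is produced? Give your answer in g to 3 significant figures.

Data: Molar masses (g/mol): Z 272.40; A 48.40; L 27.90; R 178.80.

468 g

n(Z) = 1489 / 272.40 = 5.466 mol
n(A) = 63.30 / 48.40 = 1.308 mol
n(L) = 193.0 / 27.90 = 6.918 mol
n/ν → Z: 1.822, A: 1.308, L: 2.306; A is limiting.
n(R) = (2/1) × 1.308 = 2.616 mol
mass = 2.616 × 178.80 = 467.7 g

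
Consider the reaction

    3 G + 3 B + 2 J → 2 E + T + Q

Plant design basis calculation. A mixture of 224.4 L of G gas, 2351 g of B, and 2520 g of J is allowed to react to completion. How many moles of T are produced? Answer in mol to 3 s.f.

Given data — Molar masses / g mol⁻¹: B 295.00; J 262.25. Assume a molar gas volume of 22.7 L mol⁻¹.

n(G) = 224.4 / 22.7 = 9.885 mol
n(B) = 2351 / 295.00 = 7.969 mol
n(J) = 2520 / 262.25 = 9.609 mol
n/ν → G: 3.295, B: 2.656, J: 4.805; B is limiting.
n(T) = (1/3) × 7.969 = 2.656 mol

2.66 mol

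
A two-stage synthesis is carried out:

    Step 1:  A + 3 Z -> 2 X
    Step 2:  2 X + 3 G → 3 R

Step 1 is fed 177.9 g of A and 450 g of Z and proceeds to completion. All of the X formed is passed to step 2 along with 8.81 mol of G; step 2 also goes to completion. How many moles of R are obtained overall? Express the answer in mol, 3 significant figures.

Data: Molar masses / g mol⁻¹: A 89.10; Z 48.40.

5.99 mol

Step 1:
n(A) = 177.9 / 89.10 = 1.997 mol
n(Z) = 450.0 / 48.40 = 9.298 mol
n/ν → A: 1.997, Z: 3.099; A is limiting.
n(X) produced = (2/1) × 1.997 = 3.994 mol
Step 2:
n(X) available = 3.994 mol
n(G) = 8.810 mol
n/ν → X: 1.997, G: 2.937; X is limiting.
n(R) = (3/2) × 3.994 = 5.991 mol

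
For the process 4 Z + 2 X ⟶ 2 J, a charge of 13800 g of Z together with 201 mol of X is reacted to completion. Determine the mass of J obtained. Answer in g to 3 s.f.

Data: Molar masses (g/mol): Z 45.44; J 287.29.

43600 g

n(Z) = 13800 / 45.44 = 303.7 mol
n(X) = 201.0 mol
n/ν → Z: 75.93, X: 100.5; Z is limiting.
n(J) = (2/4) × 303.7 = 151.9 mol
mass = 151.9 × 287.29 = 43640 g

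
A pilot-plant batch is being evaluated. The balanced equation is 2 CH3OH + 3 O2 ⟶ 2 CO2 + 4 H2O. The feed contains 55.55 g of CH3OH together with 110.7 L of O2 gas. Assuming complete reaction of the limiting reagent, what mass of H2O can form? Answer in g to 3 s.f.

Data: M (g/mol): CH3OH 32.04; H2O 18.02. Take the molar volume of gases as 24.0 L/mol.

n(CH3OH) = 55.55 / 32.04 = 1.734 mol
n(O2) = 110.7 / 24.0 = 4.613 mol
n/ν for CH3OH = 1.734/2 = 0.8670
n/ν for O2 = 4.613/3 = 1.538
Smallest n/ν is CH3OH → limiting reagent.
n(H2O) = (4/2) × 1.734 = 3.468 mol
mass = 3.468 × 18.02 = 62.49 g

62.5 g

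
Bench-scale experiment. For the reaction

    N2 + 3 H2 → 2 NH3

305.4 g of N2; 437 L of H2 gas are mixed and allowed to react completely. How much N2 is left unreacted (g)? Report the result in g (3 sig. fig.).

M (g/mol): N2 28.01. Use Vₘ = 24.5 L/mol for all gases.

139 g

n(N2) = 305.4 / 28.01 = 10.90 mol
n(H2) = 437.0 / 24.5 = 17.84 mol
n/ν for N2 = 10.90/1 = 10.90
n/ν for H2 = 17.84/3 = 5.947
Smallest n/ν is H2 → limiting reagent.
N2 consumed = (1/3) × 17.84 = 5.947 mol
N2 remaining = 10.90 − 5.947 = 4.953 mol
mass = 4.953 × 28.01 = 138.7 g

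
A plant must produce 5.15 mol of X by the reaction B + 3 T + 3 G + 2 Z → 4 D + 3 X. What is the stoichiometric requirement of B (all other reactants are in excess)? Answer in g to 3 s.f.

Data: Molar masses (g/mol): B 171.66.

295 g

n(X) = 5.150 mol
n(B) = (1/3) × 5.150 = 1.717 mol
mass = 1.717 × 171.66 = 294.7 g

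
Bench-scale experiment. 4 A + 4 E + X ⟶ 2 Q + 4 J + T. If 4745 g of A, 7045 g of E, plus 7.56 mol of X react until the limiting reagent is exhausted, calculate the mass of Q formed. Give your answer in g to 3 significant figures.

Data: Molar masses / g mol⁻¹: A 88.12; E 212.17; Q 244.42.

3700 g

n(A) = 4745 / 88.12 = 53.85 mol
n(E) = 7045 / 212.17 = 33.20 mol
n(X) = 7.560 mol
n/ν for A = 53.85/4 = 13.46
n/ν for E = 33.20/4 = 8.300
n/ν for X = 7.560/1 = 7.560
Smallest n/ν is X → limiting reagent.
n(Q) = (2/1) × 7.560 = 15.12 mol
mass = 15.12 × 244.42 = 3696 g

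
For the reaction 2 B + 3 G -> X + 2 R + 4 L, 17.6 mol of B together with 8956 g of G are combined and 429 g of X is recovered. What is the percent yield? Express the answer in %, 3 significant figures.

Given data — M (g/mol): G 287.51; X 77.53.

62.9 %

n(B) = 17.60 mol
n(G) = 8956 / 287.51 = 31.15 mol
n/ν → B: 8.800, G: 10.38; B is limiting.
theoretical n(X) = (1/2) × 17.60 = 8.800 mol → 682.3 g
% yield = 429 / 682.3 × 100 = 62.88 %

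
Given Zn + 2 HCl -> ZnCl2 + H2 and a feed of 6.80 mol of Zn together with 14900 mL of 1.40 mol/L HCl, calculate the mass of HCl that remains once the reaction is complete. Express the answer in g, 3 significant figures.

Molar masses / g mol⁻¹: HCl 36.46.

265 g

n(Zn) = 6.800 mol
n(HCl) = 1.40 × 14900/1000 = 20.86 mol
n/ν for Zn = 6.800/1 = 6.800
n/ν for HCl = 20.86/2 = 10.43
Smallest n/ν is Zn → limiting reagent.
HCl consumed = (2/1) × 6.800 = 13.60 mol
HCl remaining = 20.86 − 13.60 = 7.260 mol
mass = 7.260 × 36.46 = 264.7 g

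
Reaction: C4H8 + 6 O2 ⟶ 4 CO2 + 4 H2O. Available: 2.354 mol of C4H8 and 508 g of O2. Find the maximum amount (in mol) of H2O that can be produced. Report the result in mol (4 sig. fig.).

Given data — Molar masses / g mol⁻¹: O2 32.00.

n(C4H8) = 2.354 mol
n(O2) = 508.0 / 32.00 = 15.88 mol
n/ν → C4H8: 2.354, O2: 2.647; C4H8 is limiting.
n(H2O) = (4/1) × 2.354 = 9.416 mol

9.416 mol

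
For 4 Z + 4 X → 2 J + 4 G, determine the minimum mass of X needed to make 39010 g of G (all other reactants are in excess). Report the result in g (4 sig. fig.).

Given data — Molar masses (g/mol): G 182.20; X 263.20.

56350 g

n(G) = 39010 / 182.20 = 214.1 mol
n(X) = (4/4) × 214.1 = 214.1 mol
mass = 214.1 × 263.20 = 56350 g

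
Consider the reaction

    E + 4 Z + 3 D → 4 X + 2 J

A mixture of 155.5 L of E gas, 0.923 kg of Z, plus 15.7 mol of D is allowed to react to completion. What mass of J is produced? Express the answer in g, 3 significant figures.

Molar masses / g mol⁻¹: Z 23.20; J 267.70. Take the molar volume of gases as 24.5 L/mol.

2800 g

n(E) = 155.5 / 24.5 = 6.347 mol
n(Z) = 0.9230×1000 / 23.20 = 39.78 mol
n(D) = 15.70 mol
n/ν for E = 6.347/1 = 6.347
n/ν for Z = 39.78/4 = 9.945
n/ν for D = 15.70/3 = 5.233
Smallest n/ν is D → limiting reagent.
n(J) = (2/3) × 15.70 = 10.47 mol
mass = 10.47 × 267.70 = 2803 g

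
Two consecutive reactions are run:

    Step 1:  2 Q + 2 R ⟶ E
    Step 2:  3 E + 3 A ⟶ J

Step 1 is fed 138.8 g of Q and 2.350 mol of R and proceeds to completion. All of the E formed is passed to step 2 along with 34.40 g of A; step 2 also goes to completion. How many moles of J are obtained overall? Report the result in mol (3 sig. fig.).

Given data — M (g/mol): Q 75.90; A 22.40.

Step 1:
n(Q) = 138.8 / 75.90 = 1.829 mol
n(R) = 2.350 mol
n/ν → Q: 0.9145, R: 1.175; Q is limiting.
n(E) produced = (1/2) × 1.829 = 0.9145 mol
Step 2:
n(E) available = 0.9145 mol
n(A) = 34.40 / 22.40 = 1.536 mol
n/ν → E: 0.3048, A: 0.5120; E is limiting.
n(J) = (1/3) × 0.9145 = 0.3048 mol

0.305 mol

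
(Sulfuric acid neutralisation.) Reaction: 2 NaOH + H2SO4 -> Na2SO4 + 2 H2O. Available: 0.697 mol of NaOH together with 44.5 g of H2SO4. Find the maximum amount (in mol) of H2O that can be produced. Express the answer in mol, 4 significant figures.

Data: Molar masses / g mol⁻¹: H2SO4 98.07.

n(NaOH) = 0.6970 mol
n(H2SO4) = 44.50 / 98.07 = 0.4538 mol
n/ν → NaOH: 0.3485, H2SO4: 0.4538; NaOH is limiting.
n(H2O) = (2/2) × 0.6970 = 0.6970 mol

0.6970 mol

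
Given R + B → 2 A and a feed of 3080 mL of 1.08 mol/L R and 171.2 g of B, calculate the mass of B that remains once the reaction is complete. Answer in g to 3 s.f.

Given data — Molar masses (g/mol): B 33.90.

58.4 g

n(R) = 1.08 × 3080/1000 = 3.326 mol
n(B) = 171.2 / 33.90 = 5.050 mol
n/ν for R = 3.326/1 = 3.326
n/ν for B = 5.050/1 = 5.050
Smallest n/ν is R → limiting reagent.
B consumed = (1/1) × 3.326 = 3.326 mol
B remaining = 5.050 − 3.326 = 1.724 mol
mass = 1.724 × 33.90 = 58.44 g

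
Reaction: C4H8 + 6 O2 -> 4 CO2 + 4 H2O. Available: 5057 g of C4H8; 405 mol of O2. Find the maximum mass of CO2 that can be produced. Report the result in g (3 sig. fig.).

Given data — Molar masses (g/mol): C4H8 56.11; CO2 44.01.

n(C4H8) = 5057 / 56.11 = 90.13 mol
n(O2) = 405.0 mol
n/ν for C4H8 = 90.13/1 = 90.13
n/ν for O2 = 405.0/6 = 67.50
Smallest n/ν is O2 → limiting reagent.
n(CO2) = (4/6) × 405.0 = 270.0 mol
mass = 270.0 × 44.01 = 11880 g

11900 g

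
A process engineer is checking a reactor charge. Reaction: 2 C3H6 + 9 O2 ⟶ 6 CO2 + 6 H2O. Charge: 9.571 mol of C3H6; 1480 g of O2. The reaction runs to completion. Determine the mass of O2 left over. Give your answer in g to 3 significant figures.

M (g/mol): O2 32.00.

102 g

n(C3H6) = 9.571 mol
n(O2) = 1480 / 32.00 = 46.25 mol
n/ν → C3H6: 4.786, O2: 5.139; C3H6 is limiting.
O2 consumed = (9/2) × 9.571 = 43.07 mol
O2 remaining = 46.25 − 43.07 = 3.180 mol
mass = 3.180 × 32.00 = 101.8 g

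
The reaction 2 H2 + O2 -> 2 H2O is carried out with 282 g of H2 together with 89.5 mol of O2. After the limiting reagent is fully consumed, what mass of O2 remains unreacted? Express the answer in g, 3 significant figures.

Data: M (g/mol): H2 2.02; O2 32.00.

630 g

n(H2) = 282.0 / 2.02 = 139.6 mol
n(O2) = 89.50 mol
n/ν for H2 = 139.6/2 = 69.80
n/ν for O2 = 89.50/1 = 89.50
Smallest n/ν is H2 → limiting reagent.
O2 consumed = (1/2) × 139.6 = 69.80 mol
O2 remaining = 89.50 − 69.80 = 19.70 mol
mass = 19.70 × 32.00 = 630.4 g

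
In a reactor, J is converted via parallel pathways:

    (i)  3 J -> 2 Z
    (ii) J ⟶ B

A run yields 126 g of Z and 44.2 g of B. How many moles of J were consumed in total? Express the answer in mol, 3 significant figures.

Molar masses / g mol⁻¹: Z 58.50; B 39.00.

4.36 mol

n(Z) = 126 / 58.50 = 2.154 mol
n(B) = 44.2 / 39.00 = 1.133 mol
n(J) via (i) = (3/2)×2.154 = 3.231 mol
n(J) via (ii) = (1/1)×1.133 = 1.133 mol
total n(J) = 3.231 + 1.133 = 4.364 mol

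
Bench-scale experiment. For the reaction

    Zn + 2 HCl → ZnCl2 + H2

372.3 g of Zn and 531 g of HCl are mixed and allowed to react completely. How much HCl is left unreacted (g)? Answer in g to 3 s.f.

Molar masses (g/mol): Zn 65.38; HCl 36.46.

n(Zn) = 372.3 / 65.38 = 5.694 mol
n(HCl) = 531.0 / 36.46 = 14.56 mol
n/ν for Zn = 5.694/1 = 5.694
n/ν for HCl = 14.56/2 = 7.280
Smallest n/ν is Zn → limiting reagent.
HCl consumed = (2/1) × 5.694 = 11.39 mol
HCl remaining = 14.56 − 11.39 = 3.170 mol
mass = 3.170 × 36.46 = 115.6 g

116 g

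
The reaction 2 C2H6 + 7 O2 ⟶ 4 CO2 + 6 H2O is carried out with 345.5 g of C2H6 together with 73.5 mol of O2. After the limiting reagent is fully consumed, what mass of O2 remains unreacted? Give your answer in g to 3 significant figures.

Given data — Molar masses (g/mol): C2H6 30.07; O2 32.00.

1070 g

n(C2H6) = 345.5 / 30.07 = 11.49 mol
n(O2) = 73.50 mol
n/ν for C2H6 = 11.49/2 = 5.745
n/ν for O2 = 73.50/7 = 10.50
Smallest n/ν is C2H6 → limiting reagent.
O2 consumed = (7/2) × 11.49 = 40.22 mol
O2 remaining = 73.50 − 40.22 = 33.28 mol
mass = 33.28 × 32.00 = 1065 g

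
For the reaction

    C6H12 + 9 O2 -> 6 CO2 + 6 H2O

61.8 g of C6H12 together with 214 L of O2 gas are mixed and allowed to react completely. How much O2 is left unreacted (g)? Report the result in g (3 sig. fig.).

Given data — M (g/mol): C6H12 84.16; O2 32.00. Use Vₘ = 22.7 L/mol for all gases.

90.2 g

n(C6H12) = 61.80 / 84.16 = 0.7343 mol
n(O2) = 214.0 / 22.7 = 9.427 mol
n/ν for C6H12 = 0.7343/1 = 0.7343
n/ν for O2 = 9.427/9 = 1.047
Smallest n/ν is C6H12 → limiting reagent.
O2 consumed = (9/1) × 0.7343 = 6.609 mol
O2 remaining = 9.427 − 6.609 = 2.818 mol
mass = 2.818 × 32.00 = 90.18 g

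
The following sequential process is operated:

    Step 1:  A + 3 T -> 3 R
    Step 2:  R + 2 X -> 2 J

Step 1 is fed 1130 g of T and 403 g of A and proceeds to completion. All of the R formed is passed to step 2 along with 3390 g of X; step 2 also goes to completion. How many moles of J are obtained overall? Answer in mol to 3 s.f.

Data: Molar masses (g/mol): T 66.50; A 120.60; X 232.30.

Step 1:
n(T) = 1130 / 66.50 = 16.99 mol
n(A) = 403.0 / 120.60 = 3.342 mol
n/ν for T = 16.99/3 = 5.663
n/ν for A = 3.342/1 = 3.342
Smallest n/ν is A → limiting reagent.
n(R) produced = (3/1) × 3.342 = 10.03 mol
Step 2:
n(R) available = 10.03 mol
n(X) = 3390 / 232.30 = 14.59 mol
n/ν for R = 10.03/1 = 10.03
n/ν for X = 14.59/2 = 7.295
Smallest n/ν is X → limiting reagent.
n(J) = (2/2) × 14.59 = 14.59 mol

14.6 mol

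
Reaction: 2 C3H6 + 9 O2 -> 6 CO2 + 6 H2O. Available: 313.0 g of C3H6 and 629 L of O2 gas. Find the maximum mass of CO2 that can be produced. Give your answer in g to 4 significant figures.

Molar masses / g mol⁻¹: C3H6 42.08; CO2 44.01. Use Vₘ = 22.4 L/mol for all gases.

n(C3H6) = 313.0 / 42.08 = 7.438 mol
n(O2) = 629.0 / 22.4 = 28.08 mol
n/ν for C3H6 = 7.438/2 = 3.719
n/ν for O2 = 28.08/9 = 3.120
Smallest n/ν is O2 → limiting reagent.
n(CO2) = (6/9) × 28.08 = 18.72 mol
mass = 18.72 × 44.01 = 823.9 g

823.9 g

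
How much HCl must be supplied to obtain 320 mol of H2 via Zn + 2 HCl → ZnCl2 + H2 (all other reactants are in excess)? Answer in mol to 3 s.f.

n(H2) = 320.0 mol
n(HCl) = (2/1) × 320.0 = 640.0 mol

640 mol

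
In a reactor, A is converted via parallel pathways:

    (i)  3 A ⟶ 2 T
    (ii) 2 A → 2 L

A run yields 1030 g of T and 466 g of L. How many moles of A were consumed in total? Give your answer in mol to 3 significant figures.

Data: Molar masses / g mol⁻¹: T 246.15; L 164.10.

n(T) = 1030 / 246.15 = 4.184 mol
n(L) = 466 / 164.10 = 2.840 mol
n(A) via (i) = (3/2)×4.184 = 6.276 mol
n(A) via (ii) = (2/2)×2.840 = 2.840 mol
total n(A) = 6.276 + 2.840 = 9.116 mol

9.12 mol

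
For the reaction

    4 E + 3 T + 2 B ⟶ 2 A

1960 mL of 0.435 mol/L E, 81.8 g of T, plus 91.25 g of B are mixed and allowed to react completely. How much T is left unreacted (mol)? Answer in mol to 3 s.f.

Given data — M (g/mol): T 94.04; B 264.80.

0.353 mol

n(E) = 0.435 × 1960/1000 = 0.8526 mol
n(T) = 81.80 / 94.04 = 0.8698 mol
n(B) = 91.25 / 264.80 = 0.3446 mol
n/ν for E = 0.8526/4 = 0.2132
n/ν for T = 0.8698/3 = 0.2899
n/ν for B = 0.3446/2 = 0.1723
Smallest n/ν is B → limiting reagent.
T consumed = (3/2) × 0.3446 = 0.5169 mol
T remaining = 0.8698 − 0.5169 = 0.3529 mol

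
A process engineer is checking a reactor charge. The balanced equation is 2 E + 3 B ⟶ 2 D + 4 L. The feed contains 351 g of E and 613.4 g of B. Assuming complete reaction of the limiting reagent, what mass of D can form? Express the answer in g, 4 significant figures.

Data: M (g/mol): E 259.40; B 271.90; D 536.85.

n(E) = 351.0 / 259.40 = 1.353 mol
n(B) = 613.4 / 271.90 = 2.256 mol
n/ν → E: 0.6765, B: 0.7520; E is limiting.
n(D) = (2/2) × 1.353 = 1.353 mol
mass = 1.353 × 536.85 = 726.4 g

726.4 g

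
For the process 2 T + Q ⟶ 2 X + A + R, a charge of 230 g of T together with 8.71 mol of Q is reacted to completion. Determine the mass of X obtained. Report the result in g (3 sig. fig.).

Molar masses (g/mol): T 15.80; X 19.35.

n(T) = 230.0 / 15.80 = 14.56 mol
n(Q) = 8.710 mol
n/ν → T: 7.280, Q: 8.710; T is limiting.
n(X) = (2/2) × 14.56 = 14.56 mol
mass = 14.56 × 19.35 = 281.7 g

282 g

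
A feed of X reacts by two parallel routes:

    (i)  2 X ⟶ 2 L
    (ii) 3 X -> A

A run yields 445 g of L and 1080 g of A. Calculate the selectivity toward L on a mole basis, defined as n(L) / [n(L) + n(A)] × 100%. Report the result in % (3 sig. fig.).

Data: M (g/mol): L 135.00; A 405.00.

n(L) = 445 / 135.00 = 3.296 mol
n(A) = 1080 / 405.00 = 2.667 mol
selectivity = 3.296/(3.296+2.667) × 100 = 55.27 %

55.3 %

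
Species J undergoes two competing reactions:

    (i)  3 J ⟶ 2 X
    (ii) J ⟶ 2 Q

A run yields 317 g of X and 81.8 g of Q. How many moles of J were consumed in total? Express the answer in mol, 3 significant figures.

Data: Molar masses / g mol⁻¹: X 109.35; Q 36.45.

n(X) = 317 / 109.35 = 2.899 mol
n(Q) = 81.8 / 36.45 = 2.244 mol
n(J) via (i) = (3/2)×2.899 = 4.349 mol
n(J) via (ii) = (1/2)×2.244 = 1.122 mol
total n(J) = 4.349 + 1.122 = 5.471 mol

5.47 mol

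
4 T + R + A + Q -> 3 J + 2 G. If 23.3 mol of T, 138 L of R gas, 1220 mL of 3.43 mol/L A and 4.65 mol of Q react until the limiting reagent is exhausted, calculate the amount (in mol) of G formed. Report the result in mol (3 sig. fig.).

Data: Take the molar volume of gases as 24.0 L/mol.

n(T) = 23.30 mol
n(R) = 138.0 / 24.0 = 5.750 mol
n(A) = 3.43 × 1220/1000 = 4.185 mol
n(Q) = 4.650 mol
n/ν → T: 5.825, R: 5.750, A: 4.185, Q: 4.650; A is limiting.
n(G) = (2/1) × 4.185 = 8.370 mol

8.37 mol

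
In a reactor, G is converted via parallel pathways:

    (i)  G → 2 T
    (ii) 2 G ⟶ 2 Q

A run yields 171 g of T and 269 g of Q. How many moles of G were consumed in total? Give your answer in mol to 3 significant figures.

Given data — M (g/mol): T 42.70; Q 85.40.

5.15 mol

n(T) = 171 / 42.70 = 4.005 mol
n(Q) = 269 / 85.40 = 3.150 mol
n(G) via (i) = (1/2)×4.005 = 2.003 mol
n(G) via (ii) = (2/2)×3.150 = 3.150 mol
total n(G) = 2.003 + 3.150 = 5.153 mol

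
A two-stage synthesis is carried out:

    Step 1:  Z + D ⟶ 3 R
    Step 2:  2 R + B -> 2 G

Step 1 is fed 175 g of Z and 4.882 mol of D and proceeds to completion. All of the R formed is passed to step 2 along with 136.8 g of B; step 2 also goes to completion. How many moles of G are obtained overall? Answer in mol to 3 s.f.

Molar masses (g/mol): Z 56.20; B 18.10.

9.34 mol

Step 1:
n(Z) = 175.0 / 56.20 = 3.114 mol
n(D) = 4.882 mol
n/ν for Z = 3.114/1 = 3.114
n/ν for D = 4.882/1 = 4.882
Smallest n/ν is Z → limiting reagent.
n(R) produced = (3/1) × 3.114 = 9.342 mol
Step 2:
n(R) available = 9.342 mol
n(B) = 136.8 / 18.10 = 7.558 mol
n/ν for R = 9.342/2 = 4.671
n/ν for B = 7.558/1 = 7.558
Smallest n/ν is R → limiting reagent.
n(G) = (2/2) × 9.342 = 9.342 mol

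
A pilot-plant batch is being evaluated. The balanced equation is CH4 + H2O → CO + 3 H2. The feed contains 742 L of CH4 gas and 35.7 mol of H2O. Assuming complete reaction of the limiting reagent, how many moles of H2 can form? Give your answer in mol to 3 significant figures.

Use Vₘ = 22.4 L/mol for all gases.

n(CH4) = 742.0 / 22.4 = 33.13 mol
n(H2O) = 35.70 mol
n/ν for CH4 = 33.13/1 = 33.13
n/ν for H2O = 35.70/1 = 35.70
Smallest n/ν is CH4 → limiting reagent.
n(H2) = (3/1) × 33.13 = 99.39 mol

99.4 mol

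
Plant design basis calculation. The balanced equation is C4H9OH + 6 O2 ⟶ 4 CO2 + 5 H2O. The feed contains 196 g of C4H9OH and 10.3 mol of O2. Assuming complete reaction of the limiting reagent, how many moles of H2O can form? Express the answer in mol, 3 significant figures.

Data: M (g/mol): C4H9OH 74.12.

n(C4H9OH) = 196.0 / 74.12 = 2.644 mol
n(O2) = 10.30 mol
n/ν → C4H9OH: 2.644, O2: 1.717; O2 is limiting.
n(H2O) = (5/6) × 10.30 = 8.583 mol

8.58 mol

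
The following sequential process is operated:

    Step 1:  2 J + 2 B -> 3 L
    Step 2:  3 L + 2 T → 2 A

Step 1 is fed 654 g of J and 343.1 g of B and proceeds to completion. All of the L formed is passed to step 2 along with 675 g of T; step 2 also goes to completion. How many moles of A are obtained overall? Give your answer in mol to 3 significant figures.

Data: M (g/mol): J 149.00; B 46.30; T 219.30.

Step 1:
n(J) = 654.0 / 149.00 = 4.389 mol
n(B) = 343.1 / 46.30 = 7.410 mol
n/ν for J = 4.389/2 = 2.195
n/ν for B = 7.410/2 = 3.705
Smallest n/ν is J → limiting reagent.
n(L) produced = (3/2) × 4.389 = 6.584 mol
Step 2:
n(L) available = 6.584 mol
n(T) = 675.0 / 219.30 = 3.078 mol
n/ν for L = 6.584/3 = 2.195
n/ν for T = 3.078/2 = 1.539
Smallest n/ν is T → limiting reagent.
n(A) = (2/2) × 3.078 = 3.078 mol

3.08 mol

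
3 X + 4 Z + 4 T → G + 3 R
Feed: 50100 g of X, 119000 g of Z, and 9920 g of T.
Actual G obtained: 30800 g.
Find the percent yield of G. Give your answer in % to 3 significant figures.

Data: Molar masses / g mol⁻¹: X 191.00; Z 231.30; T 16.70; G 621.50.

n(X) = 50100 / 191.00 = 262.3 mol
n(Z) = 119000 / 231.30 = 514.5 mol
n(T) = 9920 / 16.70 = 594.0 mol
n/ν for X = 262.3/3 = 87.43
n/ν for Z = 514.5/4 = 128.6
n/ν for T = 594.0/4 = 148.5
Smallest n/ν is X → limiting reagent.
theoretical n(G) = (1/3) × 262.3 = 87.43 mol → 54340 g
% yield = 30800 / 54340 × 100 = 56.68 %

56.7 %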